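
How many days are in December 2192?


Month: December (month 12)
December has 31 days

31 days


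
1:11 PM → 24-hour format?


13:11

Input: 1:11 PM
PM: 1 + 12 = 13


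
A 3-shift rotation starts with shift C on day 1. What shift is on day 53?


Shifts: A, B, C
Start: C (index 2)
Day 53: (2 + 53 - 1) mod 3
= 54 mod 3
= 0
Index 0 → shift A

Shift A


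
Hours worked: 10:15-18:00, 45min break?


Total time = (18×60+0) - (10×60+15)
= 1080 - 615 = 465 min
Minus break: 465 - 45 = 420 min
= 7h 0m

7h 0m (420 minutes)


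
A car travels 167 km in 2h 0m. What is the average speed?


83.5 km/h

Distance: 167 km
Time: 2 hours
Speed = 167 / 2 = 83.5 km/h


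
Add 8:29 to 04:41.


13:10

Start: 281 minutes from midnight
Add: 509 minutes
Total: 790 minutes
Hours: 790 ÷ 60 = 13 remainder 10


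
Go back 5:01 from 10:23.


05:22

Start: 623 minutes from midnight
Subtract: 301 minutes
Remaining: 623 - 301 = 322
Hours: 5, Minutes: 22


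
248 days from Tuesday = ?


Start: Tuesday (index 1)
(1 + 248) mod 7
= 249 mod 7
= 4
Index 4 → Friday

Friday


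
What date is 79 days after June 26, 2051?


September 13, 2051

Start: June 26, 2051
Add 79 days
June 26 → July 1: 30 - 26 + 1 = 5 days (79 - 5 = 74 left)
July 1 → August 1: 31 - 1 + 1 = 31 days (74 - 31 = 43 left)
August 1 → September 1: 31 - 1 + 1 = 31 days (43 - 31 = 12 left)
September 1 + 12 = September 13, 2051


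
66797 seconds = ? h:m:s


Hours: 66797 ÷ 3600 = 18 remainder 1997
Minutes: 1997 ÷ 60 = 33 remainder 17
Seconds: 17

18h 33m 17s


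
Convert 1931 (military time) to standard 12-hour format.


7:31 PM

Hour: 19
19 - 12 = 7 → PM


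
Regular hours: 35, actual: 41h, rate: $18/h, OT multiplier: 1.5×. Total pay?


Regular: 35h × $18 = $630.00
Overtime: 41 - 35 = 6h
OT pay: 6h × $18 × 1.5 = $162.00
Total = $630.00 + $162.00 = $792.00

$792.00


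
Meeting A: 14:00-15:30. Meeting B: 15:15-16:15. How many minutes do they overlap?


Meeting A: 840-930 (in minutes from midnight)
Meeting B: 915-975
Overlap start = max(840, 915) = 915
Overlap end = min(930, 975) = 930
Overlap = max(0, 930 - 915) = 15 min

15 minutes


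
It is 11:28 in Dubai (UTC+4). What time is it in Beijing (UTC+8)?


15:28

Time difference = UTC+8 - UTC+4 = +4 hours
New hour = (11 + 4) mod 24
= 15 mod 24 = 15
Minutes unchanged → 15:28


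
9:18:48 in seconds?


Hours: 9 × 3600 = 32400
Minutes: 18 × 60 = 1080
Seconds: 48
Total = 32400 + 1080 + 48 = 33528

33528 seconds


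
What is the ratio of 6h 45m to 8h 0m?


27:32 (0.84)

Duration 1: 405 minutes
Duration 2: 480 minutes
Ratio = 405:480
GCD = 15
Simplified = 27:32
As a decimal: 27/32 ≈ 0.84


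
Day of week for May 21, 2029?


Zeller's congruence:
q=21, m=5, k=29, j=20
h = (21 + ⌊13×6/5⌋ + 29 + ⌊29/4⌋ + ⌊20/4⌋ - 2×20) mod 7
= (21 + 15 + 29 + 7 + 5 - 40) mod 7
= 37 mod 7 = 2
h=2 → Monday

Monday


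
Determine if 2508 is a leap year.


Rules: divisible by 4 AND (not by 100 OR by 400)
2508 ÷ 4 = 627 exactly → divisible by 4
2508 ÷ 100 = 25 remainder 8 → not divisible by 100
Divisible by 4 but not by 100 → leap year

Yes


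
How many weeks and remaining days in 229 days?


32 weeks 5 days

Weeks: 229 ÷ 7 = 32 remainder 5


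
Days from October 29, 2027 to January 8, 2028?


From October 29, 2027 to January 8, 2028
Rest of October 2027: 31 - 29 = 2
Full months: November 30, December 31
Days into January 2028: 8
Total = 2 + 30 + 31 + 8 = 71 days

71 days


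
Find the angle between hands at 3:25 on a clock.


Hour hand = 3×30 + 25×0.5 = 102.5°
Minute hand = 25×6 = 150°
Difference = |102.5 - 150| = 47.5°

47.5°


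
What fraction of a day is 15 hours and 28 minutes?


Total minutes: 15×60 + 28 = 928
Day = 24×60 = 1440 minutes
Fraction = 928/1440 ≈ 0.6444
As a percentage: 928/1440 × 100 ≈ 64.44%

0.6444 (64.44%)


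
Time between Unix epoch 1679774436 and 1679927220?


Difference = 1679927220 - 1679774436 = 152784 seconds
In hours: 152784 / 3600 ≈ 42.4
In days: 152784 / 86400 ≈ 1.77

152784 seconds (42.4 hours / 1.77 days)


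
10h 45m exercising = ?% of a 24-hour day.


44.8%

Time: 645 minutes
Day: 1440 minutes
Percentage = (645/1440) × 100 ≈ 44.8%


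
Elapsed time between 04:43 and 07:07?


End time in minutes: 7×60 + 7 = 427
Start time in minutes: 4×60 + 43 = 283
Difference = 427 - 283 = 144 minutes
= 2 hours 24 minutes

2h 24m


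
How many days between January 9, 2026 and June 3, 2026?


From January 9, 2026 to June 3, 2026
Rest of January 2026: 31 - 9 = 22
Full months: February 2026 28, March 31, April 30, May 31
Days into June 2026: 3
Total = 22 + 28 + 31 + 30 + 31 + 3 = 145 days

145 days


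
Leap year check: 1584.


Yes

Rules: divisible by 4 AND (not by 100 OR by 400)
1584 ÷ 4 = 396 exactly → divisible by 4
1584 ÷ 100 = 15 remainder 84 → not divisible by 100
Divisible by 4 but not by 100 → leap year


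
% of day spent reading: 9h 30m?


39.6%

Time: 570 minutes
Day: 1440 minutes
Percentage = (570/1440) × 100 ≈ 39.6%


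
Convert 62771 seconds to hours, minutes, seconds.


Hours: 62771 ÷ 3600 = 17 remainder 1571
Minutes: 1571 ÷ 60 = 26 remainder 11
Seconds: 11

17h 26m 11s


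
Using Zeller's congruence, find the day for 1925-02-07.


Saturday

Zeller's congruence:
q=7, m=14, k=24, j=19
h = (7 + ⌊13×15/5⌋ + 24 + ⌊24/4⌋ + ⌊19/4⌋ - 2×19) mod 7
= (7 + 39 + 24 + 6 + 4 - 38) mod 7
= 42 mod 7 = 0
h=0 → Saturday


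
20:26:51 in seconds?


73611 seconds

Hours: 20 × 3600 = 72000
Minutes: 26 × 60 = 1560
Seconds: 51
Total = 72000 + 1560 + 51 = 73611


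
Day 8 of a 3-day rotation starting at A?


Shift B

Shifts: A, B, C
Start: A (index 0)
Day 8: (0 + 8 - 1) mod 3
= 7 mod 3
= 1
Index 1 → shift B


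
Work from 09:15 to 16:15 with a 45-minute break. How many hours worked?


Total time = (16×60+15) - (9×60+15)
= 975 - 555 = 420 min
Minus break: 420 - 45 = 375 min
= 6h 15m

6h 15m (375 minutes)


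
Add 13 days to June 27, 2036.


Start: June 27, 2036
Add 13 days
June 27 → July 1: 30 - 27 + 1 = 4 days (13 - 4 = 9 left)
July 1 + 9 = July 10, 2036

July 10, 2036


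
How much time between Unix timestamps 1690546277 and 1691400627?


Difference = 1691400627 - 1690546277 = 854350 seconds
In hours: 854350 / 3600 ≈ 237.3
In days: 854350 / 86400 ≈ 9.89

854350 seconds (237.3 hours / 9.89 days)


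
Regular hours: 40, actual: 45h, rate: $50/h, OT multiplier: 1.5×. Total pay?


$2375.00

Regular: 40h × $50 = $2000.00
Overtime: 45 - 40 = 5h
OT pay: 5h × $50 × 1.5 = $375.00
Total = $2000.00 + $375.00 = $2375.00


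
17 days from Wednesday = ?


Start: Wednesday (index 2)
(2 + 17) mod 7
= 19 mod 7
= 5
Index 5 → Saturday

Saturday


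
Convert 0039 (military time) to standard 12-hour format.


12:39 AM

Hour: 0
0 → 12 AM (midnight)


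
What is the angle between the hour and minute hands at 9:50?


5.0°

Hour hand = 9×30 + 50×0.5 = 295.0°
Minute hand = 50×6 = 300°
Difference = |295.0 - 300| = 5.0°


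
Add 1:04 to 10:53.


11:57

Start: 653 minutes from midnight
Add: 64 minutes
Total: 717 minutes
Hours: 717 ÷ 60 = 11 remainder 57


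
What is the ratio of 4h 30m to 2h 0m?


9:4 (2.25)

Duration 1: 270 minutes
Duration 2: 120 minutes
Ratio = 270:120
GCD = 30
Simplified = 9:4
As a decimal: 9/4 = 2.25


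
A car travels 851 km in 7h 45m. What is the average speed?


109.8 km/h

Distance: 851 km
Time: 7h 45m = 465 min = 465/60 = 31/4 hours
Speed = 851 ÷ (31/4) = 851 × 4 / 31 = 3404/31 ≈ 109.8 km/h


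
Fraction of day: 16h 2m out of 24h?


Total minutes: 16×60 + 2 = 962
Day = 24×60 = 1440 minutes
Fraction = 962/1440 ≈ 0.6681
As a percentage: 962/1440 × 100 ≈ 66.81%

0.6681 (66.81%)


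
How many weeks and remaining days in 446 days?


63 weeks 5 days

Weeks: 446 ÷ 7 = 63 remainder 5


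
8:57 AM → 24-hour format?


08:57

Input: 8:57 AM
AM hour stays: 8


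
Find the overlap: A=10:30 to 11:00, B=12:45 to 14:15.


0 minutes

Meeting A: 630-660 (in minutes from midnight)
Meeting B: 765-855
Overlap start = max(630, 765) = 765
Overlap end = min(660, 855) = 660
Overlap = max(0, 660 - 765) = 0 min


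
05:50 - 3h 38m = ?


02:12

Start: 350 minutes from midnight
Subtract: 218 minutes
Remaining: 350 - 218 = 132
Hours: 2, Minutes: 12


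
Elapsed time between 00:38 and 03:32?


2h 54m

End time in minutes: 3×60 + 32 = 212
Start time in minutes: 0×60 + 38 = 38
Difference = 212 - 38 = 174 minutes
= 2 hours 54 minutes


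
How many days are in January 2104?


31 days

Month: January (month 1)
January has 31 days


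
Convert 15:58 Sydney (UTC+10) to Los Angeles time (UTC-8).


Time difference = UTC-8 - UTC+10 = -18 hours
New hour = (15 -18) mod 24
= -3 mod 24 = 21
Minutes unchanged → 21:58; -3 < 0 → previous day

21:58 (previous day)


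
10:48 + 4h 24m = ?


15:12

Start: 648 minutes from midnight
Add: 264 minutes
Total: 912 minutes
Hours: 912 ÷ 60 = 15 remainder 12


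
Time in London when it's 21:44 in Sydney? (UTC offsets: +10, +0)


Time difference = UTC+0 - UTC+10 = -10 hours
New hour = (21 -10) mod 24
= 11 mod 24 = 11
Minutes unchanged → 11:44

11:44


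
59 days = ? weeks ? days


8 weeks 3 days

Weeks: 59 ÷ 7 = 8 remainder 3


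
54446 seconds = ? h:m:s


15h 7m 26s

Hours: 54446 ÷ 3600 = 15 remainder 446
Minutes: 446 ÷ 60 = 7 remainder 26
Seconds: 26


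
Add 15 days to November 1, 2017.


November 16, 2017

Start: November 1, 2017
Add 15 days
November 1 + 15 = November 16, 2017


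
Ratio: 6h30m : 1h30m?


Duration 1: 390 minutes
Duration 2: 90 minutes
Ratio = 390:90
GCD = 30
Simplified = 13:3
As a decimal: 13/3 ≈ 4.33

13:3 (4.33)


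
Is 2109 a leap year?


Rules: divisible by 4 AND (not by 100 OR by 400)
2109 ÷ 4 = 527 remainder 1 → not divisible by 4
Not divisible by 4 → not a leap year

No


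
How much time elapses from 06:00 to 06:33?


End time in minutes: 6×60 + 33 = 393
Start time in minutes: 6×60 + 0 = 360
Difference = 393 - 360 = 33 minutes
= 0 hours 33 minutes

0h 33m


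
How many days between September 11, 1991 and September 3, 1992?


358 days

From September 11, 1991 to September 3, 1992
Rest of September 1991: 30 - 11 = 19
Full months: October 31, November 30, December 31, January 31, February 1992 29, March 31, April 30, May 31, June 30, July 31, August 31
Days into September 1992: 3
Total = 19 + 31 + 30 + 31 + 31 + 29 + 31 + 30 + 31 + 30 + 31 + 31 + 3 = 358 days


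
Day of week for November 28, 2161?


Zeller's congruence:
q=28, m=11, k=61, j=21
h = (28 + ⌊13×12/5⌋ + 61 + ⌊61/4⌋ + ⌊21/4⌋ - 2×21) mod 7
= (28 + 31 + 61 + 15 + 5 - 42) mod 7
= 98 mod 7 = 0
h=0 → Saturday

Saturday


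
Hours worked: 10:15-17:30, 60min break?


Total time = (17×60+30) - (10×60+15)
= 1050 - 615 = 435 min
Minus break: 435 - 60 = 375 min
= 6h 15m

6h 15m (375 minutes)


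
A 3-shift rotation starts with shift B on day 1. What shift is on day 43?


Shift B

Shifts: A, B, C
Start: B (index 1)
Day 43: (1 + 43 - 1) mod 3
= 43 mod 3
= 1
Index 1 → shift B


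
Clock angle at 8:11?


179.5°

Hour hand = 8×30 + 11×0.5 = 245.5°
Minute hand = 11×6 = 66°
Difference = |245.5 - 66| = 179.5°


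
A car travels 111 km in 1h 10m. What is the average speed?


95.1 km/h

Distance: 111 km
Time: 1h 10m = 70 min = 70/60 = 7/6 hours
Speed = 111 ÷ (7/6) = 111 × 6 / 7 = 666/7 ≈ 95.1 km/h


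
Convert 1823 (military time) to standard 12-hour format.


Hour: 18
18 - 12 = 6 → PM

6:23 PM


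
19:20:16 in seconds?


69616 seconds

Hours: 19 × 3600 = 68400
Minutes: 20 × 60 = 1200
Seconds: 16
Total = 68400 + 1200 + 16 = 69616


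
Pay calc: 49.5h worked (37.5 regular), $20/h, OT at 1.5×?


Regular: 37.5h × $20 = $750.00
Overtime: 49.5 - 37.5 = 12.0h
OT pay: 12.0h × $20 × 1.5 = $360.00
Total = $750.00 + $360.00 = $1110.00

$1110.00


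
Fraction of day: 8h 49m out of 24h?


Total minutes: 8×60 + 49 = 529
Day = 24×60 = 1440 minutes
Fraction = 529/1440 ≈ 0.3674
As a percentage: 529/1440 × 100 ≈ 36.74%

0.3674 (36.74%)


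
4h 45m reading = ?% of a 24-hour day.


Time: 285 minutes
Day: 1440 minutes
Percentage = (285/1440) × 100 ≈ 19.8%

19.8%


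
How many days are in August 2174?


Month: August (month 8)
August has 31 days

31 days


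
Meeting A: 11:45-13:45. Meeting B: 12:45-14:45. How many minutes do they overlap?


60 minutes

Meeting A: 705-825 (in minutes from midnight)
Meeting B: 765-885
Overlap start = max(705, 765) = 765
Overlap end = min(825, 885) = 825
Overlap = max(0, 825 - 765) = 60 min


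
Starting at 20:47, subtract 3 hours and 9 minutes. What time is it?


17:38

Start: 1247 minutes from midnight
Subtract: 189 minutes
Remaining: 1247 - 189 = 1058
Hours: 17, Minutes: 38


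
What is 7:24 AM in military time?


Input: 7:24 AM
AM hour stays: 7

07:24


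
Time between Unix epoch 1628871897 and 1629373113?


501216 seconds (139.2 hours / 5.80 days)

Difference = 1629373113 - 1628871897 = 501216 seconds
In hours: 501216 / 3600 ≈ 139.2
In days: 501216 / 86400 ≈ 5.80


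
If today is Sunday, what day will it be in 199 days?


Wednesday

Start: Sunday (index 6)
(6 + 199) mod 7
= 205 mod 7
= 2
Index 2 → Wednesday


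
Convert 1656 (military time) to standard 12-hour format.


4:56 PM

Hour: 16
16 - 12 = 4 → PM


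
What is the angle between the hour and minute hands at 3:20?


20.0°

Hour hand = 3×30 + 20×0.5 = 100.0°
Minute hand = 20×6 = 120°
Difference = |100.0 - 120| = 20.0°


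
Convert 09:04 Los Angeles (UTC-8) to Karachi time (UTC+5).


22:04

Time difference = UTC+5 - UTC-8 = +13 hours
New hour = (9 + 13) mod 24
= 22 mod 24 = 22
Minutes unchanged → 22:04


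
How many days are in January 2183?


31 days

Month: January (month 1)
January has 31 days


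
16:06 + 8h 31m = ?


Start: 966 minutes from midnight
Add: 511 minutes
Total: 1477 minutes
Hours: 1477 ÷ 60 = 24 remainder 37
24 ≥ 24 → 24 - 24 = 0 (next day)

00:37 (next day)


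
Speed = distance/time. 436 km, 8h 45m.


Distance: 436 km
Time: 8h 45m = 525 min = 525/60 = 35/4 hours
Speed = 436 ÷ (35/4) = 436 × 4 / 35 = 1744/35 ≈ 49.8 km/h

49.8 km/h


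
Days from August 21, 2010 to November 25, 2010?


From August 21, 2010 to November 25, 2010
Rest of August 2010: 31 - 21 = 10
Full months: September 30, October 31
Days into November 2010: 25
Total = 10 + 30 + 31 + 25 = 96 days

96 days


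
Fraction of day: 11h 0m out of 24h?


0.4583 (45.83%)

Total minutes: 11×60 + 0 = 660
Day = 24×60 = 1440 minutes
Fraction = 660/1440 ≈ 0.4583
As a percentage: 660/1440 × 100 ≈ 45.83%


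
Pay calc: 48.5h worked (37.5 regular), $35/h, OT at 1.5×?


$1890.00

Regular: 37.5h × $35 = $1312.50
Overtime: 48.5 - 37.5 = 11.0h
OT pay: 11.0h × $35 × 1.5 = $577.50
Total = $1312.50 + $577.50 = $1890.00


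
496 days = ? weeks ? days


Weeks: 496 ÷ 7 = 70 remainder 6

70 weeks 6 days


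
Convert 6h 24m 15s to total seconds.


23055 seconds

Hours: 6 × 3600 = 21600
Minutes: 24 × 60 = 1440
Seconds: 15
Total = 21600 + 1440 + 15 = 23055


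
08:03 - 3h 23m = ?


04:40

Start: 483 minutes from midnight
Subtract: 203 minutes
Remaining: 483 - 203 = 280
Hours: 4, Minutes: 40


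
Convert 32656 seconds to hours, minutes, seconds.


Hours: 32656 ÷ 3600 = 9 remainder 256
Minutes: 256 ÷ 60 = 4 remainder 16
Seconds: 16

9h 4m 16s


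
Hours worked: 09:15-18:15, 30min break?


8h 30m (510 minutes)

Total time = (18×60+15) - (9×60+15)
= 1095 - 555 = 540 min
Minus break: 540 - 30 = 510 min
= 8h 30m


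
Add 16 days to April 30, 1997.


May 16, 1997

Start: April 30, 1997
Add 16 days
April 30 → May 1: 30 - 30 + 1 = 1 days (16 - 1 = 15 left)
May 1 + 15 = May 16, 1997


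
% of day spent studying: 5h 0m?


20.8%

Time: 300 minutes
Day: 1440 minutes
Percentage = (300/1440) × 100 ≈ 20.8%


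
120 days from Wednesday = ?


Start: Wednesday (index 2)
(2 + 120) mod 7
= 122 mod 7
= 3
Index 3 → Thursday

Thursday


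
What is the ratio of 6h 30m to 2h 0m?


Duration 1: 390 minutes
Duration 2: 120 minutes
Ratio = 390:120
GCD = 30
Simplified = 13:4
As a decimal: 13/4 = 3.25

13:4 (3.25)


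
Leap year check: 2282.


Rules: divisible by 4 AND (not by 100 OR by 400)
2282 ÷ 4 = 570 remainder 2 → not divisible by 4
Not divisible by 4 → not a leap year

No


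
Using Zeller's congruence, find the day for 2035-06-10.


Sunday

Zeller's congruence:
q=10, m=6, k=35, j=20
h = (10 + ⌊13×7/5⌋ + 35 + ⌊35/4⌋ + ⌊20/4⌋ - 2×20) mod 7
= (10 + 18 + 35 + 8 + 5 - 40) mod 7
= 36 mod 7 = 1
h=1 → Sunday


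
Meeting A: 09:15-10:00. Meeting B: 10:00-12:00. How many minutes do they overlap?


0 minutes

Meeting A: 555-600 (in minutes from midnight)
Meeting B: 600-720
Overlap start = max(555, 600) = 600
Overlap end = min(600, 720) = 600
Overlap = max(0, 600 - 600) = 0 min


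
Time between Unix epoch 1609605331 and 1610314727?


709396 seconds (197.1 hours / 8.21 days)

Difference = 1610314727 - 1609605331 = 709396 seconds
In hours: 709396 / 3600 ≈ 197.1
In days: 709396 / 86400 ≈ 8.21


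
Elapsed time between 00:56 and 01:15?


End time in minutes: 1×60 + 15 = 75
Start time in minutes: 0×60 + 56 = 56
Difference = 75 - 56 = 19 minutes
= 0 hours 19 minutes

0h 19m


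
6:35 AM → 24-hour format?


06:35

Input: 6:35 AM
AM hour stays: 6


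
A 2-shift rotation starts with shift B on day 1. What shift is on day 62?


Shift A

Shifts: A, B
Start: B (index 1)
Day 62: (1 + 62 - 1) mod 2
= 62 mod 2
= 0
Index 0 → shift A


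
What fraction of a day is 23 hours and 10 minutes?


Total minutes: 23×60 + 10 = 1390
Day = 24×60 = 1440 minutes
Fraction = 1390/1440 ≈ 0.9653
As a percentage: 1390/1440 × 100 ≈ 96.53%

0.9653 (96.53%)


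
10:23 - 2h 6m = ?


Start: 623 minutes from midnight
Subtract: 126 minutes
Remaining: 623 - 126 = 497
Hours: 8, Minutes: 17

08:17


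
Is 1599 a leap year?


No

Rules: divisible by 4 AND (not by 100 OR by 400)
1599 ÷ 4 = 399 remainder 3 → not divisible by 4
Not divisible by 4 → not a leap year


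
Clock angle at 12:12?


Hour hand (12 ≡ 0 on the dial): 0×30 + 12×0.5 = 6.0°
Minute hand = 12×6 = 72°
Difference = |6.0 - 72| = 66.0°

66.0°


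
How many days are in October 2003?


31 days

Month: October (month 10)
October has 31 days


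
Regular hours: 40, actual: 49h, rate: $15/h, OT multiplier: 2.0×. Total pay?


Regular: 40h × $15 = $600.00
Overtime: 49 - 40 = 9h
OT pay: 9h × $15 × 2.0 = $270.00
Total = $600.00 + $270.00 = $870.00

$870.00


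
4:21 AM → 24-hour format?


Input: 4:21 AM
AM hour stays: 4

04:21


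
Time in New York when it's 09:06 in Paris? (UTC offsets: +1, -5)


Time difference = UTC-5 - UTC+1 = -6 hours
New hour = (9 -6) mod 24
= 3 mod 24 = 3
Minutes unchanged → 03:06

03:06


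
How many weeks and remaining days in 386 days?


Weeks: 386 ÷ 7 = 55 remainder 1

55 weeks 1 days


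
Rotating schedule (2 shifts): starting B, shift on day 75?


Shifts: A, B
Start: B (index 1)
Day 75: (1 + 75 - 1) mod 2
= 75 mod 2
= 1
Index 1 → shift B

Shift B


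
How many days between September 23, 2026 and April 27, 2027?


From September 23, 2026 to April 27, 2027
Rest of September 2026: 30 - 23 = 7
Full months: October 31, November 30, December 31, January 31, February 2027 28, March 31
Days into April 2027: 27
Total = 7 + 31 + 30 + 31 + 31 + 28 + 31 + 27 = 216 days

216 days


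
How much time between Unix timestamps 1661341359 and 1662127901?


Difference = 1662127901 - 1661341359 = 786542 seconds
In hours: 786542 / 3600 ≈ 218.5
In days: 786542 / 86400 ≈ 9.10

786542 seconds (218.5 hours / 9.10 days)


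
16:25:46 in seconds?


Hours: 16 × 3600 = 57600
Minutes: 25 × 60 = 1500
Seconds: 46
Total = 57600 + 1500 + 46 = 59146

59146 seconds


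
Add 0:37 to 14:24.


Start: 864 minutes from midnight
Add: 37 minutes
Total: 901 minutes
Hours: 901 ÷ 60 = 15 remainder 1

15:01


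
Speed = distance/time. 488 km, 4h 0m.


122.0 km/h

Distance: 488 km
Time: 4 hours
Speed = 488 / 4 = 122.0 km/h


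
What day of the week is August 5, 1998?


Zeller's congruence:
q=5, m=8, k=98, j=19
h = (5 + ⌊13×9/5⌋ + 98 + ⌊98/4⌋ + ⌊19/4⌋ - 2×19) mod 7
= (5 + 23 + 98 + 24 + 4 - 38) mod 7
= 116 mod 7 = 4
h=4 → Wednesday

Wednesday


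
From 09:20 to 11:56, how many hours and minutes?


2h 36m

End time in minutes: 11×60 + 56 = 716
Start time in minutes: 9×60 + 20 = 560
Difference = 716 - 560 = 156 minutes
= 2 hours 36 minutes


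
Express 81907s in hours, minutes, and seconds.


22h 45m 7s

Hours: 81907 ÷ 3600 = 22 remainder 2707
Minutes: 2707 ÷ 60 = 45 remainder 7
Seconds: 7


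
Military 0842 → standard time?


8:42 AM

Hour: 8
8 < 12 → AM


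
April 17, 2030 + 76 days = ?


July 2, 2030

Start: April 17, 2030
Add 76 days
April 17 → May 1: 30 - 17 + 1 = 14 days (76 - 14 = 62 left)
May 1 → June 1: 31 - 1 + 1 = 31 days (62 - 31 = 31 left)
June 1 → July 1: 30 - 1 + 1 = 30 days (31 - 30 = 1 left)
July 1 + 1 = July 2, 2030


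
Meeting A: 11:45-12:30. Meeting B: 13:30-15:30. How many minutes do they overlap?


0 minutes

Meeting A: 705-750 (in minutes from midnight)
Meeting B: 810-930
Overlap start = max(705, 810) = 810
Overlap end = min(750, 930) = 750
Overlap = max(0, 750 - 810) = 0 min


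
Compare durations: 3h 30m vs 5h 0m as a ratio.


7:10 (0.70)

Duration 1: 210 minutes
Duration 2: 300 minutes
Ratio = 210:300
GCD = 30
Simplified = 7:10
As a decimal: 7/10 = 0.70


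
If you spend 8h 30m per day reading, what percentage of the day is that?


35.4%

Time: 510 minutes
Day: 1440 minutes
Percentage = (510/1440) × 100 ≈ 35.4%


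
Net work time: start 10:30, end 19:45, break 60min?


Total time = (19×60+45) - (10×60+30)
= 1185 - 630 = 555 min
Minus break: 555 - 60 = 495 min
= 8h 15m

8h 15m (495 minutes)


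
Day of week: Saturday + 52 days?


Tuesday

Start: Saturday (index 5)
(5 + 52) mod 7
= 57 mod 7
= 1
Index 1 → Tuesday


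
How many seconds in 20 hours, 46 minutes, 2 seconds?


Hours: 20 × 3600 = 72000
Minutes: 46 × 60 = 2760
Seconds: 2
Total = 72000 + 2760 + 2 = 74762

74762 seconds


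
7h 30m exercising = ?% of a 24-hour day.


31.3%

Time: 450 minutes
Day: 1440 minutes
Percentage = (450/1440) × 100 ≈ 31.3%


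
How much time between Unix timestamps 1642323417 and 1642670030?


Difference = 1642670030 - 1642323417 = 346613 seconds
In hours: 346613 / 3600 ≈ 96.3
In days: 346613 / 86400 ≈ 4.01

346613 seconds (96.3 hours / 4.01 days)


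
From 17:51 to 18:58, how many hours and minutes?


1h 7m

End time in minutes: 18×60 + 58 = 1138
Start time in minutes: 17×60 + 51 = 1071
Difference = 1138 - 1071 = 67 minutes
= 1 hours 7 minutes


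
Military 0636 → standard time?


Hour: 6
6 < 12 → AM

6:36 AM


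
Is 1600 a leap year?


Yes

Rules: divisible by 4 AND (not by 100 OR by 400)
1600 ÷ 4 = 400 exactly → divisible by 4
1600 ÷ 100 = 16 exactly → divisible by 100
1600 ÷ 400 = 4 exactly → divisible by 400
Divisible by 400 → leap year


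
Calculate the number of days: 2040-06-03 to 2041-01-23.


234 days

From June 3, 2040 to January 23, 2041
Rest of June 2040: 30 - 3 = 27
Full months: July 31, August 31, September 30, October 31, November 30, December 31
Days into January 2041: 23
Total = 27 + 31 + 31 + 30 + 31 + 30 + 31 + 23 = 234 days


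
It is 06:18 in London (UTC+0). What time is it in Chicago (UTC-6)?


Time difference = UTC-6 - UTC+0 = -6 hours
New hour = (6 -6) mod 24
= 0 mod 24 = 0
Minutes unchanged → 00:18

00:18


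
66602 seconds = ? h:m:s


18h 30m 2s

Hours: 66602 ÷ 3600 = 18 remainder 1802
Minutes: 1802 ÷ 60 = 30 remainder 2
Seconds: 2


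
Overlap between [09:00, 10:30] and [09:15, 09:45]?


30 minutes

Meeting A: 540-630 (in minutes from midnight)
Meeting B: 555-585
Overlap start = max(540, 555) = 555
Overlap end = min(630, 585) = 585
Overlap = max(0, 585 - 555) = 30 min


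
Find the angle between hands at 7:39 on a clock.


4.5°

Hour hand = 7×30 + 39×0.5 = 229.5°
Minute hand = 39×6 = 234°
Difference = |229.5 - 234| = 4.5°


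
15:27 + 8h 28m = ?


Start: 927 minutes from midnight
Add: 508 minutes
Total: 1435 minutes
Hours: 1435 ÷ 60 = 23 remainder 55

23:55


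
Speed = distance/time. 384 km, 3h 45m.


102.4 km/h

Distance: 384 km
Time: 3h 45m = 225 min = 225/60 = 15/4 hours
Speed = 384 ÷ (15/4) = 384 × 4 / 15 = 1536/15 = 102.4 km/h


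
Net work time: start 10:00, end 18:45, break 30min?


Total time = (18×60+45) - (10×60+0)
= 1125 - 600 = 525 min
Minus break: 525 - 30 = 495 min
= 8h 15m

8h 15m (495 minutes)


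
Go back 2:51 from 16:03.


13:12

Start: 963 minutes from midnight
Subtract: 171 minutes
Remaining: 963 - 171 = 792
Hours: 13, Minutes: 12


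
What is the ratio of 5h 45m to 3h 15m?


Duration 1: 345 minutes
Duration 2: 195 minutes
Ratio = 345:195
GCD = 15
Simplified = 23:13
As a decimal: 23/13 ≈ 1.77

23:13 (1.77)


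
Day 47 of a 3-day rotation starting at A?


Shift B

Shifts: A, B, C
Start: A (index 0)
Day 47: (0 + 47 - 1) mod 3
= 46 mod 3
= 1
Index 1 → shift B


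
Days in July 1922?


Month: July (month 7)
July has 31 days

31 days


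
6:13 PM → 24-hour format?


18:13

Input: 6:13 PM
PM: 6 + 12 = 18


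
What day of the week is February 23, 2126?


Saturday

Zeller's congruence:
q=23, m=14, k=25, j=21
h = (23 + ⌊13×15/5⌋ + 25 + ⌊25/4⌋ + ⌊21/4⌋ - 2×21) mod 7
= (23 + 39 + 25 + 6 + 5 - 42) mod 7
= 56 mod 7 = 0
h=0 → Saturday


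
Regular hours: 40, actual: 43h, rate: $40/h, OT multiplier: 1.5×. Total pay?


Regular: 40h × $40 = $1600.00
Overtime: 43 - 40 = 3h
OT pay: 3h × $40 × 1.5 = $180.00
Total = $1600.00 + $180.00 = $1780.00

$1780.00


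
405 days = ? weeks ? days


Weeks: 405 ÷ 7 = 57 remainder 6

57 weeks 6 days


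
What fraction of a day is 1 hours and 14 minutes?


Total minutes: 1×60 + 14 = 74
Day = 24×60 = 1440 minutes
Fraction = 74/1440 ≈ 0.0514
As a percentage: 74/1440 × 100 ≈ 5.14%

0.0514 (5.14%)


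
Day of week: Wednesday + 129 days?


Saturday

Start: Wednesday (index 2)
(2 + 129) mod 7
= 131 mod 7
= 5
Index 5 → Saturday


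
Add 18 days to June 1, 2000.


Start: June 1, 2000
Add 18 days
June 1 + 18 = June 19, 2000

June 19, 2000


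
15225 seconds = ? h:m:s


4h 13m 45s

Hours: 15225 ÷ 3600 = 4 remainder 825
Minutes: 825 ÷ 60 = 13 remainder 45
Seconds: 45


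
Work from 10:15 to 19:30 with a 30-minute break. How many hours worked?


8h 45m (525 minutes)

Total time = (19×60+30) - (10×60+15)
= 1170 - 615 = 555 min
Minus break: 555 - 30 = 525 min
= 8h 45m


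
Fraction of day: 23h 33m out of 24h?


Total minutes: 23×60 + 33 = 1413
Day = 24×60 = 1440 minutes
Fraction = 1413/1440 ≈ 0.9813
As a percentage: 1413/1440 × 100 ≈ 98.13%

0.9813 (98.13%)


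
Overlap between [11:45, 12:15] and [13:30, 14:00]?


Meeting A: 705-735 (in minutes from midnight)
Meeting B: 810-840
Overlap start = max(705, 810) = 810
Overlap end = min(735, 840) = 735
Overlap = max(0, 735 - 810) = 0 min

0 minutes


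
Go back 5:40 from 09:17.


Start: 557 minutes from midnight
Subtract: 340 minutes
Remaining: 557 - 340 = 217
Hours: 3, Minutes: 37

03:37


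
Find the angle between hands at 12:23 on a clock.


126.5°

Hour hand (12 ≡ 0 on the dial): 0×30 + 23×0.5 = 11.5°
Minute hand = 23×6 = 138°
Difference = |11.5 - 138| = 126.5°


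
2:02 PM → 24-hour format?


14:02

Input: 2:02 PM
PM: 2 + 12 = 14


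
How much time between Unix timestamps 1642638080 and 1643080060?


Difference = 1643080060 - 1642638080 = 441980 seconds
In hours: 441980 / 3600 ≈ 122.8
In days: 441980 / 86400 ≈ 5.12

441980 seconds (122.8 hours / 5.12 days)


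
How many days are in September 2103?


30 days

Month: September (month 9)
September has 30 days


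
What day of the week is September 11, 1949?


Sunday

Zeller's congruence:
q=11, m=9, k=49, j=19
h = (11 + ⌊13×10/5⌋ + 49 + ⌊49/4⌋ + ⌊19/4⌋ - 2×19) mod 7
= (11 + 26 + 49 + 12 + 4 - 38) mod 7
= 64 mod 7 = 1
h=1 → Sunday


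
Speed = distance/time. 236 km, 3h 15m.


72.6 km/h

Distance: 236 km
Time: 3h 15m = 195 min = 195/60 = 13/4 hours
Speed = 236 ÷ (13/4) = 236 × 4 / 13 = 944/13 ≈ 72.6 km/h


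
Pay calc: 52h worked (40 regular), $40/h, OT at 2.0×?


Regular: 40h × $40 = $1600.00
Overtime: 52 - 40 = 12h
OT pay: 12h × $40 × 2.0 = $960.00
Total = $1600.00 + $960.00 = $2560.00

$2560.00


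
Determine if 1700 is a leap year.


Rules: divisible by 4 AND (not by 100 OR by 400)
1700 ÷ 4 = 425 exactly → divisible by 4
1700 ÷ 100 = 17 exactly → divisible by 100
1700 ÷ 400 = 4 remainder 100 → not divisible by 400
Divisible by 100 but not by 400 → not a leap year

No


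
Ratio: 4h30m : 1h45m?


18:7 (2.57)

Duration 1: 270 minutes
Duration 2: 105 minutes
Ratio = 270:105
GCD = 15
Simplified = 18:7
As a decimal: 18/7 ≈ 2.57


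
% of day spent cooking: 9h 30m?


39.6%

Time: 570 minutes
Day: 1440 minutes
Percentage = (570/1440) × 100 ≈ 39.6%


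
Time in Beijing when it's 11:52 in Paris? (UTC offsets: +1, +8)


Time difference = UTC+8 - UTC+1 = +7 hours
New hour = (11 + 7) mod 24
= 18 mod 24 = 18
Minutes unchanged → 18:52

18:52


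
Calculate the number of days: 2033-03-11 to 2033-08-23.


165 days

From March 11, 2033 to August 23, 2033
Rest of March 2033: 31 - 11 = 20
Full months: April 30, May 31, June 30, July 31
Days into August 2033: 23
Total = 20 + 30 + 31 + 30 + 31 + 23 = 165 days


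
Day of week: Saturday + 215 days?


Thursday

Start: Saturday (index 5)
(5 + 215) mod 7
= 220 mod 7
= 3
Index 3 → Thursday


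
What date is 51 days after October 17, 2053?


Start: October 17, 2053
Add 51 days
October 17 → November 1: 31 - 17 + 1 = 15 days (51 - 15 = 36 left)
November 1 → December 1: 30 - 1 + 1 = 30 days (36 - 30 = 6 left)
December 1 + 6 = December 7, 2053

December 7, 2053


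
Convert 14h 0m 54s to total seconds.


50454 seconds

Hours: 14 × 3600 = 50400
Minutes: 0 × 60 = 0
Seconds: 54
Total = 50400 + 0 + 54 = 50454


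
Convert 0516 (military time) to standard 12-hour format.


Hour: 5
5 < 12 → AM

5:16 AM


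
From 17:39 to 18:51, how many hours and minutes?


1h 12m

End time in minutes: 18×60 + 51 = 1131
Start time in minutes: 17×60 + 39 = 1059
Difference = 1131 - 1059 = 72 minutes
= 1 hours 12 minutes


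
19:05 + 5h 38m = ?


00:43 (next day)

Start: 1145 minutes from midnight
Add: 338 minutes
Total: 1483 minutes
Hours: 1483 ÷ 60 = 24 remainder 43
24 ≥ 24 → 24 - 24 = 0 (next day)


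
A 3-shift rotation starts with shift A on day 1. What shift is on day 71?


Shifts: A, B, C
Start: A (index 0)
Day 71: (0 + 71 - 1) mod 3
= 70 mod 3
= 1
Index 1 → shift B

Shift B


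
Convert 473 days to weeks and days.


Weeks: 473 ÷ 7 = 67 remainder 4

67 weeks 4 days


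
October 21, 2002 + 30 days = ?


Start: October 21, 2002
Add 30 days
October 21 → November 1: 31 - 21 + 1 = 11 days (30 - 11 = 19 left)
November 1 + 19 = November 20, 2002

November 20, 2002


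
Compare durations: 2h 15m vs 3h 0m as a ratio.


3:4 (0.75)

Duration 1: 135 minutes
Duration 2: 180 minutes
Ratio = 135:180
GCD = 45
Simplified = 3:4
As a decimal: 3/4 = 0.75


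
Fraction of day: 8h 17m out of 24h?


Total minutes: 8×60 + 17 = 497
Day = 24×60 = 1440 minutes
Fraction = 497/1440 ≈ 0.3451
As a percentage: 497/1440 × 100 ≈ 34.51%

0.3451 (34.51%)


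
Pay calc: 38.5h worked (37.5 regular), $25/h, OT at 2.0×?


$987.50

Regular: 37.5h × $25 = $937.50
Overtime: 38.5 - 37.5 = 1.0h
OT pay: 1.0h × $25 × 2.0 = $50.00
Total = $937.50 + $50.00 = $987.50


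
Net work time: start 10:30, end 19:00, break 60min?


7h 30m (450 minutes)

Total time = (19×60+0) - (10×60+30)
= 1140 - 630 = 510 min
Minus break: 510 - 60 = 450 min
= 7h 30m


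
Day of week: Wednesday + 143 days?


Start: Wednesday (index 2)
(2 + 143) mod 7
= 145 mod 7
= 5
Index 5 → Saturday

Saturday


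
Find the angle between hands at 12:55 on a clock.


57.5°

Hour hand (12 ≡ 0 on the dial): 0×30 + 55×0.5 = 27.5°
Minute hand = 55×6 = 330°
Difference = |27.5 - 330| = 302.5°
Since > 180°: 360 - 302.5 = 57.5°


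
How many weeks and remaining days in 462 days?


Weeks: 462 ÷ 7 = 66 remainder 0

66 weeks 0 days


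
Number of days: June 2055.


30 days

Month: June (month 6)
June has 30 days


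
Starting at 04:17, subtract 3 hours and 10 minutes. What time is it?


01:07

Start: 257 minutes from midnight
Subtract: 190 minutes
Remaining: 257 - 190 = 67
Hours: 1, Minutes: 7


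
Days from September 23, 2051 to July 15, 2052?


From September 23, 2051 to July 15, 2052
Rest of September 2051: 30 - 23 = 7
Full months: October 31, November 30, December 31, January 31, February 2052 29, March 31, April 30, May 31, June 30
Days into July 2052: 15
Total = 7 + 31 + 30 + 31 + 31 + 29 + 31 + 30 + 31 + 30 + 15 = 296 days

296 days


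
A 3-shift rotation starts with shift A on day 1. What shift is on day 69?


Shift C

Shifts: A, B, C
Start: A (index 0)
Day 69: (0 + 69 - 1) mod 3
= 68 mod 3
= 2
Index 2 → shift C


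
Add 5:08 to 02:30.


07:38

Start: 150 minutes from midnight
Add: 308 minutes
Total: 458 minutes
Hours: 458 ÷ 60 = 7 remainder 38


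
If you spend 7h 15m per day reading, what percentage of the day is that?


Time: 435 minutes
Day: 1440 minutes
Percentage = (435/1440) × 100 ≈ 30.2%

30.2%


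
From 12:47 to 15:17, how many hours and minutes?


2h 30m

End time in minutes: 15×60 + 17 = 917
Start time in minutes: 12×60 + 47 = 767
Difference = 917 - 767 = 150 minutes
= 2 hours 30 minutes


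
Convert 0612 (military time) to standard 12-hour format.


6:12 AM

Hour: 6
6 < 12 → AM


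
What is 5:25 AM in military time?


Input: 5:25 AM
AM hour stays: 5

05:25


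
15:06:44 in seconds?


Hours: 15 × 3600 = 54000
Minutes: 6 × 60 = 360
Seconds: 44
Total = 54000 + 360 + 44 = 54404

54404 seconds


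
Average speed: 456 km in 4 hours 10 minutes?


Distance: 456 km
Time: 4h 10m = 250 min = 250/60 = 25/6 hours
Speed = 456 ÷ (25/6) = 456 × 6 / 25 = 2736/25 ≈ 109.4 km/h

109.4 km/h


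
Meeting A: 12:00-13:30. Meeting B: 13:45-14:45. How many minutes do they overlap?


Meeting A: 720-810 (in minutes from midnight)
Meeting B: 825-885
Overlap start = max(720, 825) = 825
Overlap end = min(810, 885) = 810
Overlap = max(0, 810 - 825) = 0 min

0 minutes


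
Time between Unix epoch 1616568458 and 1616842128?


Difference = 1616842128 - 1616568458 = 273670 seconds
In hours: 273670 / 3600 ≈ 76.0
In days: 273670 / 86400 ≈ 3.17

273670 seconds (76.0 hours / 3.17 days)


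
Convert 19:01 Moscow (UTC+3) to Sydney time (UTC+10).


02:01 (next day)

Time difference = UTC+10 - UTC+3 = +7 hours
New hour = (19 + 7) mod 24
= 26 mod 24 = 2
Minutes unchanged → 02:01; 26 ≥ 24 → next day


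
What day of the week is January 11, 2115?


Friday

Zeller's congruence:
q=11, m=13, k=14, j=21
h = (11 + ⌊13×14/5⌋ + 14 + ⌊14/4⌋ + ⌊21/4⌋ - 2×21) mod 7
= (11 + 36 + 14 + 3 + 5 - 42) mod 7
= 27 mod 7 = 6
h=6 → Friday


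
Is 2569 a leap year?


Rules: divisible by 4 AND (not by 100 OR by 400)
2569 ÷ 4 = 642 remainder 1 → not divisible by 4
Not divisible by 4 → not a leap year

No


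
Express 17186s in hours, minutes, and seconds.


4h 46m 26s

Hours: 17186 ÷ 3600 = 4 remainder 2786
Minutes: 2786 ÷ 60 = 46 remainder 26
Seconds: 26


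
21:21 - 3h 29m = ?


Start: 1281 minutes from midnight
Subtract: 209 minutes
Remaining: 1281 - 209 = 1072
Hours: 17, Minutes: 52

17:52


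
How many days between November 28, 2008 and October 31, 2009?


From November 28, 2008 to October 31, 2009
Rest of November 2008: 30 - 28 = 2
Full months: December 31, January 31, February 2009 28, March 31, April 30, May 31, June 30, July 31, August 31, September 30
Days into October 2009: 31
Total = 2 + 31 + 31 + 28 + 31 + 30 + 31 + 30 + 31 + 31 + 30 + 31 = 337 days

337 days


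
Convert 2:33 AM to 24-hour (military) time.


Input: 2:33 AM
AM hour stays: 2

02:33


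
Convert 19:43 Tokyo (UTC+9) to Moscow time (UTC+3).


Time difference = UTC+3 - UTC+9 = -6 hours
New hour = (19 -6) mod 24
= 13 mod 24 = 13
Minutes unchanged → 13:43

13:43


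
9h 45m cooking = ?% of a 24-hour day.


Time: 585 minutes
Day: 1440 minutes
Percentage = (585/1440) × 100 ≈ 40.6%

40.6%


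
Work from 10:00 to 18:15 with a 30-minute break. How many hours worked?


7h 45m (465 minutes)

Total time = (18×60+15) - (10×60+0)
= 1095 - 600 = 495 min
Minus break: 495 - 30 = 465 min
= 7h 45m


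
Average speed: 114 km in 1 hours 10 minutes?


97.7 km/h

Distance: 114 km
Time: 1h 10m = 70 min = 70/60 = 7/6 hours
Speed = 114 ÷ (7/6) = 114 × 6 / 7 = 684/7 ≈ 97.7 km/h


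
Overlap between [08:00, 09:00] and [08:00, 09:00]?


60 minutes

Meeting A: 480-540 (in minutes from midnight)
Meeting B: 480-540
Overlap start = max(480, 480) = 480
Overlap end = min(540, 540) = 540
Overlap = max(0, 540 - 480) = 60 min


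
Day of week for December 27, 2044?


Zeller's congruence:
q=27, m=12, k=44, j=20
h = (27 + ⌊13×13/5⌋ + 44 + ⌊44/4⌋ + ⌊20/4⌋ - 2×20) mod 7
= (27 + 33 + 44 + 11 + 5 - 40) mod 7
= 80 mod 7 = 3
h=3 → Tuesday

Tuesday


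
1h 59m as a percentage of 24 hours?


0.0826 (8.26%)

Total minutes: 1×60 + 59 = 119
Day = 24×60 = 1440 minutes
Fraction = 119/1440 ≈ 0.0826
As a percentage: 119/1440 × 100 ≈ 8.26%


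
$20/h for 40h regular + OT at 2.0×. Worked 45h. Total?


$1000.00

Regular: 40h × $20 = $800.00
Overtime: 45 - 40 = 5h
OT pay: 5h × $20 × 2.0 = $200.00
Total = $800.00 + $200.00 = $1000.00


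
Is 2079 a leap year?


No

Rules: divisible by 4 AND (not by 100 OR by 400)
2079 ÷ 4 = 519 remainder 3 → not divisible by 4
Not divisible by 4 → not a leap year


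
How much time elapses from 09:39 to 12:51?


End time in minutes: 12×60 + 51 = 771
Start time in minutes: 9×60 + 39 = 579
Difference = 771 - 579 = 192 minutes
= 3 hours 12 minutes

3h 12m


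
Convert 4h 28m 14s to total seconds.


16094 seconds

Hours: 4 × 3600 = 14400
Minutes: 28 × 60 = 1680
Seconds: 14
Total = 14400 + 1680 + 14 = 16094


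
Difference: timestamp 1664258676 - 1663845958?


Difference = 1664258676 - 1663845958 = 412718 seconds
In hours: 412718 / 3600 ≈ 114.6
In days: 412718 / 86400 ≈ 4.78

412718 seconds (114.6 hours / 4.78 days)


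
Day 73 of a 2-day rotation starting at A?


Shifts: A, B
Start: A (index 0)
Day 73: (0 + 73 - 1) mod 2
= 72 mod 2
= 0
Index 0 → shift A

Shift A


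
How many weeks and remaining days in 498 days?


Weeks: 498 ÷ 7 = 71 remainder 1

71 weeks 1 days


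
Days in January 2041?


31 days

Month: January (month 1)
January has 31 days


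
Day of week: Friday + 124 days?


Start: Friday (index 4)
(4 + 124) mod 7
= 128 mod 7
= 2
Index 2 → Wednesday

Wednesday
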